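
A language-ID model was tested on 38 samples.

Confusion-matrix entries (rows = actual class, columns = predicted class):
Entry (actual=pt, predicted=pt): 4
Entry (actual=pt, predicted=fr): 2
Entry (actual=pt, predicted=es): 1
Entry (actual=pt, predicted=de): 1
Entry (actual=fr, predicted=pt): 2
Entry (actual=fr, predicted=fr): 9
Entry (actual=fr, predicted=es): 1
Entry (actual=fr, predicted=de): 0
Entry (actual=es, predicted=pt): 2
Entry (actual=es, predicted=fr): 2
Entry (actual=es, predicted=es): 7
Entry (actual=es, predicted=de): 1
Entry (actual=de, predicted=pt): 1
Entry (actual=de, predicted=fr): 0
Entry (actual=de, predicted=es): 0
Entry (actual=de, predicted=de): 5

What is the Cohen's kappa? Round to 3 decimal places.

0.537

Observed agreement pₒ = trace/N = 25/38 = 0.6579
Expected agreement pₑ = Σ (rowᵢ·colᵢ)/N² = (8·9 + 12·13 + 12·9 + 6·7)/38² = 0.2618
κ = (pₒ − pₑ)/(1 − pₑ) = (0.6579 − 0.2618)/(1 − 0.2618) = 0.537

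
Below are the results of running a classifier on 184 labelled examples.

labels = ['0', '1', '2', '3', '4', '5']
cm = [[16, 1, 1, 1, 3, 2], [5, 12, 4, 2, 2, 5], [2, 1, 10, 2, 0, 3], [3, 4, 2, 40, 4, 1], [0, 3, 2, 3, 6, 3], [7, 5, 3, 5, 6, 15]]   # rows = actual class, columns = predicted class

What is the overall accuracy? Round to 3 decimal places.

0.538

Accuracy = trace / total = (16+12+10+40+6+15=99) / 184 = 99/184 = 0.538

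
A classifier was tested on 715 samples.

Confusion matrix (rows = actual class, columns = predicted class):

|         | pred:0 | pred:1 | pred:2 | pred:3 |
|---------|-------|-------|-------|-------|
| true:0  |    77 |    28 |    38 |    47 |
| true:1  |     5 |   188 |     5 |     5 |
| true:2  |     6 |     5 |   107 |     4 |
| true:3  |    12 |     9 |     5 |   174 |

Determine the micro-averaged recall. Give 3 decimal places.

Micro-averaging pools counts across classes: ΣTP=546, ΣFP=169, ΣFN=169.
Micro-recall = TP/(TP+FN) on pooled counts = 0.764 (equals overall accuracy in single-label multiclass).

0.764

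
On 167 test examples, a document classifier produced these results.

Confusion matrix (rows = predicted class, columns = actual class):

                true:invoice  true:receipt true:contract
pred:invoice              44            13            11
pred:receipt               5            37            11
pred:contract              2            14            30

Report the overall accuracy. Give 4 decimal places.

0.6647

Accuracy = trace / total = (44+37+30=111) / 167 = 111/167 = 0.6647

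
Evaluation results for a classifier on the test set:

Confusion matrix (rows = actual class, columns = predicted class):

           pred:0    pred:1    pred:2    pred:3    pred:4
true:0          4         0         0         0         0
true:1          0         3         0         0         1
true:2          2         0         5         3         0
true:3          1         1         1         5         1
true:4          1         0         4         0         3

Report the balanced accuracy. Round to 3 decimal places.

0.636

Balanced accuracy = mean of per-class recall.
  0: recall = 4/4 = 1.0000
  1: recall = 3/4 = 0.7500
  2: recall = 5/10 = 0.5000
  3: recall = 5/9 = 0.5556
  4: recall = 3/8 = 0.3750
Mean = (1.0000 + 0.7500 + 0.5000 + 0.5556 + 0.3750) / 5 = 0.636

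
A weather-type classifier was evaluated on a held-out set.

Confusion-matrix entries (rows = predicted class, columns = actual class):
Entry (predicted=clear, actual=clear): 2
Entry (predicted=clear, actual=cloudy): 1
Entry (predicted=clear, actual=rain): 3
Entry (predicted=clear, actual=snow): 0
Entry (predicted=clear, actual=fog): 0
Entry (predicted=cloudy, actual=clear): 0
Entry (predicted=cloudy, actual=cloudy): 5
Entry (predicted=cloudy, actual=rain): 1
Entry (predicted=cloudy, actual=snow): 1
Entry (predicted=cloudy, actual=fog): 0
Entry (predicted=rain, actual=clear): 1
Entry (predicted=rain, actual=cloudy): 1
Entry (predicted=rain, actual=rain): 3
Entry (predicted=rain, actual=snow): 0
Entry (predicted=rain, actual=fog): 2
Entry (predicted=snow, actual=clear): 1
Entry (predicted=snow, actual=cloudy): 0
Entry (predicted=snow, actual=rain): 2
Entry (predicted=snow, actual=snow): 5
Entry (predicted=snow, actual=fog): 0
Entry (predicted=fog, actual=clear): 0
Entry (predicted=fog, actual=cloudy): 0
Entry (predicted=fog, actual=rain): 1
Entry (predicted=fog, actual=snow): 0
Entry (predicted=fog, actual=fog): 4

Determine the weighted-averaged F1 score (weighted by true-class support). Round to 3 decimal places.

0.569

Per-class F1 score (2·TP/(2·TP+FP+FN)):
  clear: TP=2, FP=1+3+0+0=4, FN=0+1+1+0=2 → 4/10 = 0.4000
  cloudy: TP=5, FP=0+1+1+0=2, FN=1+1+0+0=2 → 10/14 = 0.7143
  rain: TP=3, FP=1+1+0+2=4, FN=3+1+2+1=7 → 6/17 = 0.3529
  snow: TP=5, FP=1+0+2+0=3, FN=0+1+0+0=1 → 10/14 = 0.7143
  fog: TP=4, FP=0+0+1+0=1, FN=0+0+2+0=2 → 8/11 = 0.7273
Weighted-F1 score = Σ (supportᵢ/N)·F1 scoreᵢ with N=33: (4/33)·0.4000 + (7/33)·0.7143 + (10/33)·0.3529 + (6/33)·0.7143 + (6/33)·0.7273 = 0.569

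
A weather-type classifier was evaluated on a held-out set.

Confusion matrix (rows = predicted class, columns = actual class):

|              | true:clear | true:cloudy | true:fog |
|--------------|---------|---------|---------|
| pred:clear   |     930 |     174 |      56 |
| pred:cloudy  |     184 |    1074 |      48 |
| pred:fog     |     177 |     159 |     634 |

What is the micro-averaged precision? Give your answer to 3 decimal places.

0.768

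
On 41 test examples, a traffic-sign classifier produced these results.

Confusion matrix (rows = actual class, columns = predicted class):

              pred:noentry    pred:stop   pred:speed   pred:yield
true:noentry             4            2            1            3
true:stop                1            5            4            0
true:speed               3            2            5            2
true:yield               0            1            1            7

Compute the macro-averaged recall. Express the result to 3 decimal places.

Per-class recall (TP/(TP+FN)):
  noentry: TP=4, FN=2+1+3=6 → 4/10 = 0.4000
  stop: TP=5, FN=1+4+0=5 → 5/10 = 0.5000
  speed: TP=5, FN=3+2+2=7 → 5/12 = 0.4167
  yield: TP=7, FN=0+1+1=2 → 7/9 = 0.7778
Macro-recall = mean = (0.4000 + 0.5000 + 0.4167 + 0.7778) / 4 = 0.524

0.524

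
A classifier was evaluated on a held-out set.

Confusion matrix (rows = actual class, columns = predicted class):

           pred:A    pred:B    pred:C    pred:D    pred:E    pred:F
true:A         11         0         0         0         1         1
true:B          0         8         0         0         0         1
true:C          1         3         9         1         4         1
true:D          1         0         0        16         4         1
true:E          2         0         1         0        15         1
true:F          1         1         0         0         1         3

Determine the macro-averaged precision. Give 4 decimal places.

Per-class precision (TP/(TP+FP)):
  A: TP=11, FP=0+1+1+2+1=5 → 11/16 = 0.68750
  B: TP=8, FP=0+3+0+0+1=4 → 8/12 = 0.66667
  C: TP=9, FP=0+0+0+1+0=1 → 9/10 = 0.90000
  D: TP=16, FP=0+0+1+0+0=1 → 16/17 = 0.94118
  E: TP=15, FP=1+0+4+4+1=10 → 15/25 = 0.60000
  F: TP=3, FP=1+1+1+1+1=5 → 3/8 = 0.37500
Macro-precision = mean = (0.68750 + 0.66667 + 0.90000 + 0.94118 + 0.60000 + 0.37500) / 6 = 0.6951

0.6951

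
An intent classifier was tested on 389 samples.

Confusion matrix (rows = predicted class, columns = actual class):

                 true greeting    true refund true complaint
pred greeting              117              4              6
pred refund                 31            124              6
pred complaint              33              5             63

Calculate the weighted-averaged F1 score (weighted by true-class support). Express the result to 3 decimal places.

0.780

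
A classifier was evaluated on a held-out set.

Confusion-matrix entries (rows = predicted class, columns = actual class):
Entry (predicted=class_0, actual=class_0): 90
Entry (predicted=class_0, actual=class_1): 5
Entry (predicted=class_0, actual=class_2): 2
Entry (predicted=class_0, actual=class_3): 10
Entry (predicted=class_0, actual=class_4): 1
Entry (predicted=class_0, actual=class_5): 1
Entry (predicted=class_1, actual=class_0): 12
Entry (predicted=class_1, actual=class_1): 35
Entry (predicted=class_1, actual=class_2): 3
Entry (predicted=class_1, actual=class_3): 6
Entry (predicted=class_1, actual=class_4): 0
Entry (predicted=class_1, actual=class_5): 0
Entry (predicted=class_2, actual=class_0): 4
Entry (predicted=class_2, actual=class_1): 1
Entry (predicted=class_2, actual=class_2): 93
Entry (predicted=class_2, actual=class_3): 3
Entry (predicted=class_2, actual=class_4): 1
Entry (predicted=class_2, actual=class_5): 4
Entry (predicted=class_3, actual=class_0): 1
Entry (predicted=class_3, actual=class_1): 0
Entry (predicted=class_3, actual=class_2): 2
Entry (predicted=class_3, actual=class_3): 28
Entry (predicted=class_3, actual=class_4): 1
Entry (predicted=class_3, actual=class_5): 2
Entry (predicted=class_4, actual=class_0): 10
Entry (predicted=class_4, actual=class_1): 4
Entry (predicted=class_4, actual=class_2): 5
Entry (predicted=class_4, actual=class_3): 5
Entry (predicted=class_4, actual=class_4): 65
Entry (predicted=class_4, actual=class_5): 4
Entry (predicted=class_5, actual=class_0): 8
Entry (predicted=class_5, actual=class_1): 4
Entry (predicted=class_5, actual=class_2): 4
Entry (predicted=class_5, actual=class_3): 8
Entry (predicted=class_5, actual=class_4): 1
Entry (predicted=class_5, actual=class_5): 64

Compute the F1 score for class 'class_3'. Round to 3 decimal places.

0.596

Treat 'class_3' as positive and all other classes as negative.
F1 score = 2·TP/(2·TP+FP+FN).
class_3: TP=28, FP=1+0+2+1+2=6, FN=10+6+3+5+8=32 → 56/94 = 0.5957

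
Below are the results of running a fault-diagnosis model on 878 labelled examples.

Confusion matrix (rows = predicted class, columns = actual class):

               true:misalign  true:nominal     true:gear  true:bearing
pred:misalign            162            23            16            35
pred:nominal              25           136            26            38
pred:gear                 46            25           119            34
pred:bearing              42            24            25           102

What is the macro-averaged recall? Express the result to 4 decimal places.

0.5927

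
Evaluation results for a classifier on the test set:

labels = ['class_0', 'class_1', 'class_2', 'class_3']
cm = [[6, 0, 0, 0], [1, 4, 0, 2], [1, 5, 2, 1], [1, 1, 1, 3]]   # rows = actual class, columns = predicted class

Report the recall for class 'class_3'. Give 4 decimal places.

0.5000

Take TP from the diagonal, FP from the rest of the 'class_3' prediction marginal, FN from the rest of the 'class_3' actual marginal.
recall = TP/(TP+FN).
class_3: TP=3, FN=1+1+1=3 → 3/6 = 0.50000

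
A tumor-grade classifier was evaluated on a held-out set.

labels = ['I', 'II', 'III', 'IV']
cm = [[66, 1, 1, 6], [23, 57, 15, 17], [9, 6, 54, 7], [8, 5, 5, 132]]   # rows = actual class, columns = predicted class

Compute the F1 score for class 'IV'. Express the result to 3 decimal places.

0.846

One-vs-rest for 'IV': TP = diagonal; FP = other classes predicted 'IV'; FN = 'IV' predicted as other.
F1 score = 2·TP/(2·TP+FP+FN).
IV: TP=132, FP=6+17+7=30, FN=8+5+5=18 → 264/312 = 0.8462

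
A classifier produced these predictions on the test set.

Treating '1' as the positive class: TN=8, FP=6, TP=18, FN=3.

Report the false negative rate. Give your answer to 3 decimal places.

0.143

FNR = FN/(FN+TP) = 3/(3+18) = 0.143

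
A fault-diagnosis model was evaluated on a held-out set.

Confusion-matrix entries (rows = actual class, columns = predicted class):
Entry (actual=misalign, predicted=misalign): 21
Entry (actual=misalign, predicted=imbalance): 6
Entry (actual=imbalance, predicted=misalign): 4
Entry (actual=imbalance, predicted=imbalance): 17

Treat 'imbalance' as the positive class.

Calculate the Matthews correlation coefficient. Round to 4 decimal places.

MCC = (TP·TN − FP·FN) / √((TP+FP)(TP+FN)(TN+FP)(TN+FN))
Numerator = 17·21 − 6·4 = 333
Denominator = √(23·21·27·25) = √326025 = 570.9860
MCC = 333 / 570.9860 = 0.5832

0.5832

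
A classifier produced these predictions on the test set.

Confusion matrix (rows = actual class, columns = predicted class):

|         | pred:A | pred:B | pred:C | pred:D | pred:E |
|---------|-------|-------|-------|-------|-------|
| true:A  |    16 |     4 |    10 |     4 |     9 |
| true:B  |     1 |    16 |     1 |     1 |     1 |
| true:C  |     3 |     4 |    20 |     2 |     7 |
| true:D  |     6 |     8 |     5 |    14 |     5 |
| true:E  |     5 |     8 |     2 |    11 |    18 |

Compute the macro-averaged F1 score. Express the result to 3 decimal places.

0.467

Per-class F1 score (2·TP/(2·TP+FP+FN)):
  A: TP=16, FP=1+3+6+5=15, FN=4+10+4+9=27 → 32/74 = 0.4324
  B: TP=16, FP=4+4+8+8=24, FN=1+1+1+1=4 → 32/60 = 0.5333
  C: TP=20, FP=10+1+5+2=18, FN=3+4+2+7=16 → 40/74 = 0.5405
  D: TP=14, FP=4+1+2+11=18, FN=6+8+5+5=24 → 28/70 = 0.4000
  E: TP=18, FP=9+1+7+5=22, FN=5+8+2+11=26 → 36/84 = 0.4286
Macro-F1 score = mean = (0.4324 + 0.5333 + 0.5405 + 0.4000 + 0.4286) / 5 = 0.467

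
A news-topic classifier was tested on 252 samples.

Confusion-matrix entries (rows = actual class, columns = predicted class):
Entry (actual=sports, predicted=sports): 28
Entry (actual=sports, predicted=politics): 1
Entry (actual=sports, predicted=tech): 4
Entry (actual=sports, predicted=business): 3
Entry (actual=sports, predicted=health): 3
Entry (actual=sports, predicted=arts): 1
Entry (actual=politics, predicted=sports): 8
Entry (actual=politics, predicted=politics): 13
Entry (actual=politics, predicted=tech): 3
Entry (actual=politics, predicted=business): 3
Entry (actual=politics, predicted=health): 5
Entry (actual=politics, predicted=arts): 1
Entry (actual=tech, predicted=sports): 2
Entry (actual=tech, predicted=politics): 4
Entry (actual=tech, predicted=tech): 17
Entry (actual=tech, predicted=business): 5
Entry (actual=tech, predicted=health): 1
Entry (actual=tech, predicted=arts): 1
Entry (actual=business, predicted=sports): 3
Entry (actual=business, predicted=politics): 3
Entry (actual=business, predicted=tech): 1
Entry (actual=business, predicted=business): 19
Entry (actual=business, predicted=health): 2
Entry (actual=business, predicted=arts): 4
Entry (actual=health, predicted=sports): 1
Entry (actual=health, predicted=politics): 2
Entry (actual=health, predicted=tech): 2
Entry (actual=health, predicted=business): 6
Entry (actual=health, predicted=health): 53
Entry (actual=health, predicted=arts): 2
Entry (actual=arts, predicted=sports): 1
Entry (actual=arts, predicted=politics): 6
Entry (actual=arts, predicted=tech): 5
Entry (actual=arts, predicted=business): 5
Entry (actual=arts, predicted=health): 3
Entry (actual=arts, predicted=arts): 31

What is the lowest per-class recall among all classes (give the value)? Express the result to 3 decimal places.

0.394

Per-class recall (TP/(TP+FN)):
  sports: TP=28, FN=1+4+3+3+1=12 → 28/40 = 0.7000
  politics: TP=13, FN=8+3+3+5+1=20 → 13/33 = 0.3939
  tech: TP=17, FN=2+4+5+1+1=13 → 17/30 = 0.5667
  business: TP=19, FN=3+3+1+2+4=13 → 19/32 = 0.5938
  health: TP=53, FN=1+2+2+6+2=13 → 53/66 = 0.8030
  arts: TP=31, FN=1+6+5+5+3=20 → 31/51 = 0.6078
Lowest is class 'politics' with recall = 0.394.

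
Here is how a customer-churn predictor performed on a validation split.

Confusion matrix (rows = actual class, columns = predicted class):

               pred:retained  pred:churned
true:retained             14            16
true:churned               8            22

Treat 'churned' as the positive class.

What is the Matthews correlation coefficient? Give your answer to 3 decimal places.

0.208

MCC = (TP·TN − FP·FN) / √((TP+FP)(TP+FN)(TN+FP)(TN+FN))
Numerator = 22·14 − 16·8 = 180
Denominator = √(38·30·30·22) = √752400 = 867.4099
MCC = 180 / 867.4099 = 0.208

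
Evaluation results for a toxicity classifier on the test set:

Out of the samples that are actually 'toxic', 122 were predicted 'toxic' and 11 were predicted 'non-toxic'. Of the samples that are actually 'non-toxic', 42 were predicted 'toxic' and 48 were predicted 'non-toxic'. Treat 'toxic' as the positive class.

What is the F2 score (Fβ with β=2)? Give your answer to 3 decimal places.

0.876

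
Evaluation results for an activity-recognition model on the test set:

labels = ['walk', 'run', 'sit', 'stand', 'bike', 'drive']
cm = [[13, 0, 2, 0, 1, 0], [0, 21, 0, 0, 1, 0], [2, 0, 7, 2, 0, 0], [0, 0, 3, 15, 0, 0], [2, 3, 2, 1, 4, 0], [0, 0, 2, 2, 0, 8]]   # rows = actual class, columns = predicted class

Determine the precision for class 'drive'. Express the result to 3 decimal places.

One-vs-rest for 'drive': TP = diagonal; FP = other classes predicted 'drive'; FN = 'drive' predicted as other.
precision = TP/(TP+FP).
drive: TP=8, FP=0+0+0+0+0=0 → 8/8 = 1.0000

1.000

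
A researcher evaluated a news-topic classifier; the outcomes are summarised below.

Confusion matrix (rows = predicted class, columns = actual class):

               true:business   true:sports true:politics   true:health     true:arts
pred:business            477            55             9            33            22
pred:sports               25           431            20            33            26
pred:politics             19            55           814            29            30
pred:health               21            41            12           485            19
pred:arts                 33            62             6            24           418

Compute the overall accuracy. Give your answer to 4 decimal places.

0.8206

Accuracy = trace / total = (477+431+814+485+418=2625) / 3199 = 2625/3199 = 0.8206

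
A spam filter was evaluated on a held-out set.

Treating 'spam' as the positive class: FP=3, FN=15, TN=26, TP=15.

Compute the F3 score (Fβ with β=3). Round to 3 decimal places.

Fβ = (1+β²)·TP / ((1+β²)·TP + β²·FN + FP), with β²=9
= 10·15 / (10·15 + 9·15 + 3) = 0.521

0.521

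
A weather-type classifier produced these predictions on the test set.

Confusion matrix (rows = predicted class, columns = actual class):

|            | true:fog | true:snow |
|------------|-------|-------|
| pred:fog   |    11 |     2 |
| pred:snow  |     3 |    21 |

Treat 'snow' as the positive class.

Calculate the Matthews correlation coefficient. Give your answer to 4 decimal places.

0.7099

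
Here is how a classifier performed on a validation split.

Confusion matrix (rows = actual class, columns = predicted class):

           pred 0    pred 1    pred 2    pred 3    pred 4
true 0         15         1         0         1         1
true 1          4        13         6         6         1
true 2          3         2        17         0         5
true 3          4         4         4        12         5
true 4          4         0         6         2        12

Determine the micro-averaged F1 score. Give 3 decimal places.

Micro-averaging pools counts across classes: ΣTP=69, ΣFP=59, ΣFN=59.
Micro-F1 score = 2·TP/(2·TP+FP+FN) on pooled counts = 0.539 (equals overall accuracy in single-label multiclass).

0.539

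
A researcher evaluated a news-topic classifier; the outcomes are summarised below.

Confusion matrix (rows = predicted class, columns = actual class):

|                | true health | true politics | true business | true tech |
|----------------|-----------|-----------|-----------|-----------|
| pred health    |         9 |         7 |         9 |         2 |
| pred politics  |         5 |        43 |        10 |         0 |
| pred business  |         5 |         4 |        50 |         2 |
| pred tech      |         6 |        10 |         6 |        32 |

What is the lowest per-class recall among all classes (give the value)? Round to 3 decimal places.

0.360

Per-class recall (TP/(TP+FN)):
  health: TP=9, FN=5+5+6=16 → 9/25 = 0.3600
  politics: TP=43, FN=7+4+10=21 → 43/64 = 0.6719
  business: TP=50, FN=9+10+6=25 → 50/75 = 0.6667
  tech: TP=32, FN=2+0+2=4 → 32/36 = 0.8889
Lowest is class 'health' with recall = 0.360.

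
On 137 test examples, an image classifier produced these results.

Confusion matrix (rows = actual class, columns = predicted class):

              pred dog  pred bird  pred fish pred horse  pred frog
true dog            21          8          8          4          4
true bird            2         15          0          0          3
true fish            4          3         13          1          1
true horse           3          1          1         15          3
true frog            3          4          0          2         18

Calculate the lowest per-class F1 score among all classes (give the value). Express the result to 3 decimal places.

Per-class F1 score (2·TP/(2·TP+FP+FN)):
  dog: TP=21, FP=2+4+3+3=12, FN=8+8+4+4=24 → 42/78 = 0.5385
  bird: TP=15, FP=8+3+1+4=16, FN=2+0+0+3=5 → 30/51 = 0.5882
  fish: TP=13, FP=8+0+1+0=9, FN=4+3+1+1=9 → 26/44 = 0.5909
  horse: TP=15, FP=4+0+1+2=7, FN=3+1+1+3=8 → 30/45 = 0.6667
  frog: TP=18, FP=4+3+1+3=11, FN=3+4+0+2=9 → 36/56 = 0.6429
Lowest is class 'dog' with F1 score = 0.538.

0.538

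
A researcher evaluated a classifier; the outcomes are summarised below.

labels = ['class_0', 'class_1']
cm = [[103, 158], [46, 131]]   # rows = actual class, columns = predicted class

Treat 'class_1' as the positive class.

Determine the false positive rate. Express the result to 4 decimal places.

0.6054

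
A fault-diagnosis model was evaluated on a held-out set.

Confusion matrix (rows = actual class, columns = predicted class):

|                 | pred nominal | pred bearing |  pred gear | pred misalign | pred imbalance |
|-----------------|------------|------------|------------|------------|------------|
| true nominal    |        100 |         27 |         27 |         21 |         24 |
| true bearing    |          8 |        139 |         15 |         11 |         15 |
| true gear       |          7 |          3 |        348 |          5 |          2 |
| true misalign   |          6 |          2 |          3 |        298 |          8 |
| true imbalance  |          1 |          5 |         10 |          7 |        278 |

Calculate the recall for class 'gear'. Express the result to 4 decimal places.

One-vs-rest for 'gear': TP = diagonal; FP = other classes predicted 'gear'; FN = 'gear' predicted as other.
recall = TP/(TP+FN).
gear: TP=348, FN=7+3+5+2=17 → 348/365 = 0.95342

0.9534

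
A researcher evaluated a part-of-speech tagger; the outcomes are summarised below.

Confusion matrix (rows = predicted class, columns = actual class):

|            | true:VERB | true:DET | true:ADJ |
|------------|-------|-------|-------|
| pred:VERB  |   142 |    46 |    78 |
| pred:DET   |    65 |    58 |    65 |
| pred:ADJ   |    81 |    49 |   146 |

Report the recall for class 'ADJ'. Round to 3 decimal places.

0.505

Treat 'ADJ' as positive and all other classes as negative.
recall = TP/(TP+FN).
ADJ: TP=146, FN=78+65=143 → 146/289 = 0.5052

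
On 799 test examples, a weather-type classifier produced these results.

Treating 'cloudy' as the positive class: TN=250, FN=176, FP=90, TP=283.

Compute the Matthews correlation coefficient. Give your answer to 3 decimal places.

0.349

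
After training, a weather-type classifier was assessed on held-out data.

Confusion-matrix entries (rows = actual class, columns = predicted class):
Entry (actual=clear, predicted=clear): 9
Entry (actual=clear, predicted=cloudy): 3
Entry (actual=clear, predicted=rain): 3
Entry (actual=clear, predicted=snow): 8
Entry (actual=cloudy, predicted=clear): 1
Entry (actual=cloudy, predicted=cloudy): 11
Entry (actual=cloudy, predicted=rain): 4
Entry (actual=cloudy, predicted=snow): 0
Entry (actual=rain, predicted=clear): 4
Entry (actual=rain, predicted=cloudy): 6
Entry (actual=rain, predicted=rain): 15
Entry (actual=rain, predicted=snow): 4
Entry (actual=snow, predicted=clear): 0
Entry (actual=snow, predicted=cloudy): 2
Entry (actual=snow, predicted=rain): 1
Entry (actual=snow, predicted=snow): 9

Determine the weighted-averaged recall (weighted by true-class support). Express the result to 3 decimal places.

0.550

Per-class recall (TP/(TP+FN)):
  clear: TP=9, FN=3+3+8=14 → 9/23 = 0.3913
  cloudy: TP=11, FN=1+4+0=5 → 11/16 = 0.6875
  rain: TP=15, FN=4+6+4=14 → 15/29 = 0.5172
  snow: TP=9, FN=0+2+1=3 → 9/12 = 0.7500
Weighted-recall = Σ (supportᵢ/N)·recallᵢ with N=80: (23/80)·0.3913 + (16/80)·0.6875 + (29/80)·0.5172 + (12/80)·0.7500 = 0.550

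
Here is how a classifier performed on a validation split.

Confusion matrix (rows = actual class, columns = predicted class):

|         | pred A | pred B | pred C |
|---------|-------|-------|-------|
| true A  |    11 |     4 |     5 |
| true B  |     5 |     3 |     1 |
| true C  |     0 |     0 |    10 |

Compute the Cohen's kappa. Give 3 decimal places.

0.402

Observed agreement pₒ = trace/N = 24/39 = 0.6154
Expected agreement pₑ = Σ (rowᵢ·colᵢ)/N² = (20·16 + 9·7 + 10·16)/39² = 0.3570
κ = (pₒ − pₑ)/(1 − pₑ) = (0.6154 − 0.3570)/(1 − 0.3570) = 0.402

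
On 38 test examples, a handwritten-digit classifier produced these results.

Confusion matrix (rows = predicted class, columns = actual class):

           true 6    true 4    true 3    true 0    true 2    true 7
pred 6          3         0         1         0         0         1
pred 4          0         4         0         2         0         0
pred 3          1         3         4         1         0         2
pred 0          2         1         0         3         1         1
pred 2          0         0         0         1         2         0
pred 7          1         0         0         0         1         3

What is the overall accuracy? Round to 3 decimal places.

0.500

Accuracy = trace / total = (3+4+4+3+2+3=19) / 38 = 19/38 = 0.500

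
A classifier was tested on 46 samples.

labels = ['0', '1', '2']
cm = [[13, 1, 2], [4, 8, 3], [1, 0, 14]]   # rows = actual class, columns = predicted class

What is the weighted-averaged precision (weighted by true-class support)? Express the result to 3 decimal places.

Per-class precision (TP/(TP+FP)):
  0: TP=13, FP=4+1=5 → 13/18 = 0.7222
  1: TP=8, FP=1+0=1 → 8/9 = 0.8889
  2: TP=14, FP=2+3=5 → 14/19 = 0.7368
Weighted-precision = Σ (supportᵢ/N)·precisionᵢ with N=46: (16/46)·0.7222 + (15/46)·0.8889 + (15/46)·0.7368 = 0.781

0.781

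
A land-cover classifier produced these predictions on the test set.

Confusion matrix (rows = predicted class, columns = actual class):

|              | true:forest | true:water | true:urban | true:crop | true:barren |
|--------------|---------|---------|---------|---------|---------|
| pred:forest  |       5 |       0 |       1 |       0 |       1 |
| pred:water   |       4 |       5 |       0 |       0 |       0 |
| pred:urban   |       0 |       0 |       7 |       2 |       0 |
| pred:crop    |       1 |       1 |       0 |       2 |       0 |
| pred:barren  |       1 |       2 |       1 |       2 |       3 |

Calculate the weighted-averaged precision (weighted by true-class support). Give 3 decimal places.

0.622

Per-class precision (TP/(TP+FP)):
  forest: TP=5, FP=0+1+0+1=2 → 5/7 = 0.7143
  water: TP=5, FP=4+0+0+0=4 → 5/9 = 0.5556
  urban: TP=7, FP=0+0+2+0=2 → 7/9 = 0.7778
  crop: TP=2, FP=1+1+0+0=2 → 2/4 = 0.5000
  barren: TP=3, FP=1+2+1+2=6 → 3/9 = 0.3333
Weighted-precision = Σ (supportᵢ/N)·precisionᵢ with N=38: (11/38)·0.7143 + (8/38)·0.5556 + (9/38)·0.7778 + (6/38)·0.5000 + (4/38)·0.3333 = 0.622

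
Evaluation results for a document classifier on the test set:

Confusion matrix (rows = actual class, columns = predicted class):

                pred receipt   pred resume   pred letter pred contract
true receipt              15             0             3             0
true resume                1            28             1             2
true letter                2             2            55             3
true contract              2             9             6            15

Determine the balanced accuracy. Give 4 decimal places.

0.7660

Balanced accuracy = mean of per-class recall.
  receipt: recall = 15/18 = 0.83333
  resume: recall = 28/32 = 0.87500
  letter: recall = 55/62 = 0.88710
  contract: recall = 15/32 = 0.46875
Mean = (0.83333 + 0.87500 + 0.88710 + 0.46875) / 4 = 0.7660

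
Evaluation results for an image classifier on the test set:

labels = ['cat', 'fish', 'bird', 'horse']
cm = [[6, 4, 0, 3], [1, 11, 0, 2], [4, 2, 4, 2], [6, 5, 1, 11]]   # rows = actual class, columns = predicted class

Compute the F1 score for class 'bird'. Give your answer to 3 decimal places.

F1 score = 2·TP/(2·TP+FP+FN).
bird: TP=4, FP=0+0+1=1, FN=4+2+2=8 → 8/17 = 0.4706

0.471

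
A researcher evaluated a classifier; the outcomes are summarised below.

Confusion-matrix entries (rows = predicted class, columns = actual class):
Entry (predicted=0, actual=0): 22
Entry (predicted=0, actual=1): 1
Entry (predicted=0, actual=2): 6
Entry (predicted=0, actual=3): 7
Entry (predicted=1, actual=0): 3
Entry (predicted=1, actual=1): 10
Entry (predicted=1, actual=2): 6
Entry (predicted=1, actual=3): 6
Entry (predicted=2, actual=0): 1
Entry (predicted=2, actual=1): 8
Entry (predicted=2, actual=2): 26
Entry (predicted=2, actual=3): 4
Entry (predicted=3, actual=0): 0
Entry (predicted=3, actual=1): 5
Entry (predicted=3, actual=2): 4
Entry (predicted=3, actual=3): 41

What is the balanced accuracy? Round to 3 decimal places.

0.647

Balanced accuracy = mean of per-class recall.
  0: recall = 22/26 = 0.8462
  1: recall = 10/24 = 0.4167
  2: recall = 26/42 = 0.6190
  3: recall = 41/58 = 0.7069
Mean = (0.8462 + 0.4167 + 0.6190 + 0.7069) / 4 = 0.647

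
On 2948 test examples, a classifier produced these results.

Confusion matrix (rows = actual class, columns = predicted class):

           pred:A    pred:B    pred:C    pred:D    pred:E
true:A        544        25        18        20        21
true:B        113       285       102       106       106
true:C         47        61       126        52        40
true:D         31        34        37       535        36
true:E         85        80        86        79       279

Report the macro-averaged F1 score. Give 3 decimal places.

0.566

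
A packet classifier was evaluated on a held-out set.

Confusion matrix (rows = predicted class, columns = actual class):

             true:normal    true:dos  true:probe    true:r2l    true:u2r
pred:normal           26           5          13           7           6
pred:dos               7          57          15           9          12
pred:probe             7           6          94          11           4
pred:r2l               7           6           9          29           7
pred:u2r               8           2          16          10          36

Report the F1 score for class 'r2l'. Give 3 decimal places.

F1 score = 2·TP/(2·TP+FP+FN).
r2l: TP=29, FP=7+6+9+7=29, FN=7+9+11+10=37 → 58/124 = 0.4677

0.468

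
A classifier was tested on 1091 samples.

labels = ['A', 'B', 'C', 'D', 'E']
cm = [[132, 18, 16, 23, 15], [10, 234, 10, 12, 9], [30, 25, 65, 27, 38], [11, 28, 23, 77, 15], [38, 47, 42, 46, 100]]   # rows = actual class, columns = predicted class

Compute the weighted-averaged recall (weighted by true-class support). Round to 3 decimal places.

0.557

Per-class recall (TP/(TP+FN)):
  A: TP=132, FN=18+16+23+15=72 → 132/204 = 0.6471
  B: TP=234, FN=10+10+12+9=41 → 234/275 = 0.8509
  C: TP=65, FN=30+25+27+38=120 → 65/185 = 0.3514
  D: TP=77, FN=11+28+23+15=77 → 77/154 = 0.5000
  E: TP=100, FN=38+47+42+46=173 → 100/273 = 0.3663
Weighted-recall = Σ (supportᵢ/N)·recallᵢ with N=1091: (204/1091)·0.6471 + (275/1091)·0.8509 + (185/1091)·0.3514 + (154/1091)·0.5000 + (273/1091)·0.3663 = 0.557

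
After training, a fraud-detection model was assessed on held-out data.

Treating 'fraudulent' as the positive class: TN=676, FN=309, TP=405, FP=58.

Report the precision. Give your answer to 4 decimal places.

0.8747

Precision = TP/(TP+FP) = 405/(405+58) = 405/463 = 0.8747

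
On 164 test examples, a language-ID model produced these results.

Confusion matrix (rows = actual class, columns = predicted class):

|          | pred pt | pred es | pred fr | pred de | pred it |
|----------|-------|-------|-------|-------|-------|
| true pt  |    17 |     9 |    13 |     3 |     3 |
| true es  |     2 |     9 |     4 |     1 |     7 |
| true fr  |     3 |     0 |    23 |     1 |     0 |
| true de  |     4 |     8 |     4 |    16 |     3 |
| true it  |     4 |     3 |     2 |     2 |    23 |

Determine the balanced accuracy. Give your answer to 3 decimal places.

0.551

Balanced accuracy = mean of per-class recall.
  pt: recall = 17/45 = 0.3778
  es: recall = 9/23 = 0.3913
  fr: recall = 23/27 = 0.8519
  de: recall = 16/35 = 0.4571
  it: recall = 23/34 = 0.6765
Mean = (0.3778 + 0.3913 + 0.8519 + 0.4571 + 0.6765) / 5 = 0.551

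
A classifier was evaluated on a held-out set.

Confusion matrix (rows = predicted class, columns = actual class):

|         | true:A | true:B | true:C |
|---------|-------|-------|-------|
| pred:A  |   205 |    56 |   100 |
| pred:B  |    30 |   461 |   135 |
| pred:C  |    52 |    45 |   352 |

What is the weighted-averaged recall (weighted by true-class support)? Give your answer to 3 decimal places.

0.709

Per-class recall (TP/(TP+FN)):
  A: TP=205, FN=30+52=82 → 205/287 = 0.7143
  B: TP=461, FN=56+45=101 → 461/562 = 0.8203
  C: TP=352, FN=100+135=235 → 352/587 = 0.5997
Weighted-recall = Σ (supportᵢ/N)·recallᵢ with N=1436: (287/1436)·0.7143 + (562/1436)·0.8203 + (587/1436)·0.5997 = 0.709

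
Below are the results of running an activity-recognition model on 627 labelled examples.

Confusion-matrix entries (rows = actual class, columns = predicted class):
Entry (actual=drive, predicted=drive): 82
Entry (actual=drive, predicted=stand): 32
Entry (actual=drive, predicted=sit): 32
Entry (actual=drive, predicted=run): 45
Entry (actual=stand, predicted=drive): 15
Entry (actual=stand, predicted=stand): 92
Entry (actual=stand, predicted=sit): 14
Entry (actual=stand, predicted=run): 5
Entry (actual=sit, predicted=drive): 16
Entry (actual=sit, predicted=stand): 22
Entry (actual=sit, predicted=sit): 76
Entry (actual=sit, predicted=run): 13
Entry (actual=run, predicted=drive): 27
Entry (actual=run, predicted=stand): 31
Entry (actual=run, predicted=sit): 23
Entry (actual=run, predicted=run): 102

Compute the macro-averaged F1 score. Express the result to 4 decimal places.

0.5619

Per-class F1 score (2·TP/(2·TP+FP+FN)):
  drive: TP=82, FP=15+16+27=58, FN=32+32+45=109 → 164/331 = 0.49547
  stand: TP=92, FP=32+22+31=85, FN=15+14+5=34 → 184/303 = 0.60726
  sit: TP=76, FP=32+14+23=69, FN=16+22+13=51 → 152/272 = 0.55882
  run: TP=102, FP=45+5+13=63, FN=27+31+23=81 → 204/348 = 0.58621
Macro-F1 score = mean = (0.49547 + 0.60726 + 0.55882 + 0.58621) / 4 = 0.5619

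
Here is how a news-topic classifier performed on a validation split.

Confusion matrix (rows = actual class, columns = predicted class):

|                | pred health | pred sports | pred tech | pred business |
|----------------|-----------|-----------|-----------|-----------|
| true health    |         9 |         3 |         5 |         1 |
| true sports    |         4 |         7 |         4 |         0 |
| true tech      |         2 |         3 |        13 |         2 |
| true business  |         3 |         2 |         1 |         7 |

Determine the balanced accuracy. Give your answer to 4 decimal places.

Balanced accuracy = mean of per-class recall.
  health: recall = 9/18 = 0.50000
  sports: recall = 7/15 = 0.46667
  tech: recall = 13/20 = 0.65000
  business: recall = 7/13 = 0.53846
Mean = (0.50000 + 0.46667 + 0.65000 + 0.53846) / 4 = 0.5388

0.5388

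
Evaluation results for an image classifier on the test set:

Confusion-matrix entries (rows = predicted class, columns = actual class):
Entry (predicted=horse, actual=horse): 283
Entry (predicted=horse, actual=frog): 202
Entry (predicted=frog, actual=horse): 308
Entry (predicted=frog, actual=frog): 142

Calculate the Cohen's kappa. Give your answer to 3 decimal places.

-0.102

Observed agreement pₒ = trace/N = 425/935 = 0.4545
Expected agreement pₑ = Σ (rowᵢ·colᵢ)/N² = (591·485 + 344·450)/935² = 0.5049
κ = (pₒ − pₑ)/(1 − pₑ) = (0.4545 − 0.5049)/(1 − 0.5049) = -0.102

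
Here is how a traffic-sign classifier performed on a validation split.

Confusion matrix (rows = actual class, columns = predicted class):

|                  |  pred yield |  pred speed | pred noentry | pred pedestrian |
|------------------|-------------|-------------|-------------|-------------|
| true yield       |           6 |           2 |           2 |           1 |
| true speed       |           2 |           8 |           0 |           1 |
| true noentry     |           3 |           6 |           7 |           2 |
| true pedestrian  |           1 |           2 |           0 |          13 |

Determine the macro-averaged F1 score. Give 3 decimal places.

Per-class F1 score (2·TP/(2·TP+FP+FN)):
  yield: TP=6, FP=2+3+1=6, FN=2+2+1=5 → 12/23 = 0.5217
  speed: TP=8, FP=2+6+2=10, FN=2+0+1=3 → 16/29 = 0.5517
  noentry: TP=7, FP=2+0+0=2, FN=3+6+2=11 → 14/27 = 0.5185
  pedestrian: TP=13, FP=1+1+2=4, FN=1+2+0=3 → 26/33 = 0.7879
Macro-F1 score = mean = (0.5217 + 0.5517 + 0.5185 + 0.7879) / 4 = 0.595

0.595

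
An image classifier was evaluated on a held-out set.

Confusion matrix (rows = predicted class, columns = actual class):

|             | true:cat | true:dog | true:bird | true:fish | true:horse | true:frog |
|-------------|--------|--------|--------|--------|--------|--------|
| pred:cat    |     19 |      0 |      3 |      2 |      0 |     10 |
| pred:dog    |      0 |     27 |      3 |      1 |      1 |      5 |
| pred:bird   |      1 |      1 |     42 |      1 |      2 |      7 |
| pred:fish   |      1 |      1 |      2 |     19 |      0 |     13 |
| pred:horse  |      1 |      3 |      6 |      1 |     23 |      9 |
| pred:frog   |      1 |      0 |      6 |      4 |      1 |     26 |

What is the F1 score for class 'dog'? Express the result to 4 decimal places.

0.7826

One-vs-rest for 'dog': TP = diagonal; FP = other classes predicted 'dog'; FN = 'dog' predicted as other.
F1 score = 2·TP/(2·TP+FP+FN).
dog: TP=27, FP=0+3+1+1+5=10, FN=0+1+1+3+0=5 → 54/69 = 0.78261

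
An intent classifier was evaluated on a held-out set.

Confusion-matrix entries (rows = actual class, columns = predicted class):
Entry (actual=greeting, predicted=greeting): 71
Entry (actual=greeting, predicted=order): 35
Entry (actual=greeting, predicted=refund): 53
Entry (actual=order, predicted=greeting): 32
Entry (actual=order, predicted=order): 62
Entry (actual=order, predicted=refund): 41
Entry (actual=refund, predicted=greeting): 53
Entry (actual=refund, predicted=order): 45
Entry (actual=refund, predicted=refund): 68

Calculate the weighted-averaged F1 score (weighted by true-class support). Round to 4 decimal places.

0.4368

Per-class F1 score (2·TP/(2·TP+FP+FN)):
  greeting: TP=71, FP=32+53=85, FN=35+53=88 → 142/315 = 0.45079
  order: TP=62, FP=35+45=80, FN=32+41=73 → 124/277 = 0.44765
  refund: TP=68, FP=53+41=94, FN=53+45=98 → 136/328 = 0.41463
Weighted-F1 score = Σ (supportᵢ/N)·F1 scoreᵢ with N=460: (159/460)·0.45079 + (135/460)·0.44765 + (166/460)·0.41463 = 0.4368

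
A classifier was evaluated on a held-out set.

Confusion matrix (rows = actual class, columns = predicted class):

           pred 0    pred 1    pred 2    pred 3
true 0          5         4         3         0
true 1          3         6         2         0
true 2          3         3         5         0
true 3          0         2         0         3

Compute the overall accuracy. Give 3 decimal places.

0.487

Accuracy = trace / total = (5+6+5+3=19) / 39 = 19/39 = 0.487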